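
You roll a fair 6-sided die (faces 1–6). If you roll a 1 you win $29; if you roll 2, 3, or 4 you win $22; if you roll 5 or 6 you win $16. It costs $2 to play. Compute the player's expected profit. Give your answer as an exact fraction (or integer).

E[payout] = (1/3)·16 + (1/2)·22 + (1/6)·29 = 127/6
Expected profit = 127/6 − 2 = 115/6

115/6 dollars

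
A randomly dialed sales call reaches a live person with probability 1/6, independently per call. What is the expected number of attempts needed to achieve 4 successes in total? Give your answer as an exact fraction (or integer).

24

By linearity (sum of 4 independent geometric waits), E[trials] = 4/p = 4/(1/6) = 24.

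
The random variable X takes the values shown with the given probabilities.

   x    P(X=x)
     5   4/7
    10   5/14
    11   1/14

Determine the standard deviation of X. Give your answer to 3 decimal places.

E[X] = 101/14, E[X²] = 821/14
Var(X) = E[X²] − (E[X])² = 821/14 − 10201/196 = 1293/196
SD(X) = √(1293/196) ≈ 2.568

2.568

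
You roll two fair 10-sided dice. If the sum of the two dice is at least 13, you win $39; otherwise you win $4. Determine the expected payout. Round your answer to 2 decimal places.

E[payout] = (16/25)·4 + (9/25)·39 = 83/5
≈ $16.60

$16.60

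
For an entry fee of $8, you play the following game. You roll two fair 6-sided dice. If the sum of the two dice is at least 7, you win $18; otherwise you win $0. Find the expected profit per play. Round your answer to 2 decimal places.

$2.50

E[payout] = (5/12)·0 + (7/12)·18 = 21/2
Expected profit = 21/2 − 8 = 5/2 ≈ $2.50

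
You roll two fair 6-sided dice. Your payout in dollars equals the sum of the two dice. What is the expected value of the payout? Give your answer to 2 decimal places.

Distribution of the sum of the two dice: 2 w.p. 1/36, 3 w.p. 1/18, 4 w.p. 1/12, 5 w.p. 1/9, 6 w.p. 5/36, 7 w.p. 1/6, …
E[payout] = (1/36)·2 + (1/18)·3 + (1/12)·4 + (1/9)·5 + (5/36)·6 + (1/6)·7 + (5/36)·8 + (1/9)·9 + (1/12)·10 + (1/18)·11 + (1/36)·12 = 7
≈ $7.00

$7.00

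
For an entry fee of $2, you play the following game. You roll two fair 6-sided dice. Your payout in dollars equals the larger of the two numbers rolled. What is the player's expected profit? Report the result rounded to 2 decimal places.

$2.47

Distribution of the larger of the two numbers rolled: 1 w.p. 1/36, 2 w.p. 1/12, 3 w.p. 5/36, 4 w.p. 7/36, 5 w.p. 1/4, 6 w.p. 11/36
E[payout] = (1/36)·1 + (1/12)·2 + (5/36)·3 + (7/36)·4 + (1/4)·5 + (11/36)·6 = 161/36
Expected profit = 161/36 − 2 = 89/36 ≈ $2.47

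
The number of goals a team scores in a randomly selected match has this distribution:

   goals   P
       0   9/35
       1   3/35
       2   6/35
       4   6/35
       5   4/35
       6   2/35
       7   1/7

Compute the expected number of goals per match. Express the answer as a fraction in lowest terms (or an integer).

106/35

E[X] = (9/35)·0 + (3/35)·1 + (6/35)·2 + (6/35)·4 + (4/35)·5 + (2/35)·6 + (1/7)·7
     = 106/35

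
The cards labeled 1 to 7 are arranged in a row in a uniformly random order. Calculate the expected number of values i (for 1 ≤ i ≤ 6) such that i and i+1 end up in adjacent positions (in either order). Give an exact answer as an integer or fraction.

12/7

For each i ∈ {1,…,6}, let Xᵢ = 1 if i and i+1 are adjacent. P(Xᵢ=1) = 2·(7−1)!/7! = 2/7.
By linearity, E[ΣXᵢ] = (6)·(2/7) = 12/7.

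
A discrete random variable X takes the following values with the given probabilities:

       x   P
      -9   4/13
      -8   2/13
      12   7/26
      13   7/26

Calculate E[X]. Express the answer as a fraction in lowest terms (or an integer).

E[X] = (4/13)·(-9) + (2/13)·(-8) + (7/26)·12 + (7/26)·13
     = 71/26

71/26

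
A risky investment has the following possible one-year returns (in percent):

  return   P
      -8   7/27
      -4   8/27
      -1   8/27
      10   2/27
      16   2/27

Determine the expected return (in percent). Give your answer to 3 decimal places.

E[X] = (7/27)·(-8) + (8/27)·(-4) + (8/27)·(-1) + (2/27)·10 + (2/27)·16
     = -44/27 ≈ -1.630

-1.630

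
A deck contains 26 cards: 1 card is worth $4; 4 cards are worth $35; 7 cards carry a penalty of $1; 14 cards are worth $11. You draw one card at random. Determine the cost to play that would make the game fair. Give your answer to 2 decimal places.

$11.19

E[payout] = (1/26)·4 + (4/26)·35 + (7/26)·(-1) + (14/26)·11 = 291/26
Fair fee = E[payout] = 291/26 ≈ $11.19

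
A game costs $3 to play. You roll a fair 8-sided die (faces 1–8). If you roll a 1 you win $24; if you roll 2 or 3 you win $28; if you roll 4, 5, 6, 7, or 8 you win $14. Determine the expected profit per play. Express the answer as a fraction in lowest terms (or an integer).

E[payout] = (5/8)·14 + (1/8)·24 + (1/4)·28 = 75/4
Expected profit = 75/4 − 3 = 63/4

63/4 dollars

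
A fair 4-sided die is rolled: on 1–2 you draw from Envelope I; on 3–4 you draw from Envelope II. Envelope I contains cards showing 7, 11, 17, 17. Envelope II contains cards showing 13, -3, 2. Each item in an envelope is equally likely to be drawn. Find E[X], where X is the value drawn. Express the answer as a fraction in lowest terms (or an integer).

E[X | Envelope I] = (7 + 11 + 17 + 17)/4 = 13
E[X | Envelope II] = (13 − 3 + 2)/3 = 4
E[X] = (1/2)·13 + (1/2)·4 = 17/2

17/2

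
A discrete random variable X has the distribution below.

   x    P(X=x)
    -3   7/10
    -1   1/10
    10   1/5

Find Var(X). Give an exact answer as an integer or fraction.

659/25

E[X] = (7/10)·(-3) + (1/10)·(-1) + (1/5)·10 = -1/5
E[X²] = (7/10)·9 + (1/10)·1 + (1/5)·100 = 132/5
Var(X) = 132/5 − (-1/5)² = 659/25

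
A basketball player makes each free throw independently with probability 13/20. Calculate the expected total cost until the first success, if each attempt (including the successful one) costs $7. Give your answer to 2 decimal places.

E[#attempts] = 1/p = 20/13; E[cost] = 7·20/13 = 140/13.
≈ 10.77

$10.77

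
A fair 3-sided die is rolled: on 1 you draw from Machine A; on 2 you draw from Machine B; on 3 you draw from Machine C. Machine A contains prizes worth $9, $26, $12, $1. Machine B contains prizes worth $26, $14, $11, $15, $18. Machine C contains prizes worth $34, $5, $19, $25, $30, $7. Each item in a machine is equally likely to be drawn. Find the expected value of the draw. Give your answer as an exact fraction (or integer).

E[X | Machine A] = (9 + 26 + 12 + 1)/4 = 12
E[X | Machine B] = (26 + 14 + 11 + 15 + 18)/5 = 84/5
E[X | Machine C] = (34 + 5 + 19 + 25 + 30 + 7)/6 = 20
E[X] = (1/3)·12 + (1/3)·84/5 + (1/3)·20 = 244/15

244/15 dollars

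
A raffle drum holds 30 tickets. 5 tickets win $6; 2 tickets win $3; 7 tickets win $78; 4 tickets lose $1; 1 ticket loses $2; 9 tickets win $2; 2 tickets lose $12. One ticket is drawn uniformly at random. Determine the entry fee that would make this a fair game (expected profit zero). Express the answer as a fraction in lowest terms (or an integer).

E[payout] = (5/30)·6 + (2/30)·3 + (7/30)·78 + (4/30)·(-1) + (1/30)·(-2) + (9/30)·2 + (2/30)·(-12) = 19
Fair fee = E[payout] = 19

$19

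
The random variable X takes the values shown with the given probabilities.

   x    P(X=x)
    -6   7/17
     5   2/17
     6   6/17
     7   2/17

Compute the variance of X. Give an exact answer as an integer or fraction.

10148/289

E[X] = (7/17)·(-6) + (2/17)·5 + (6/17)·6 + (2/17)·7 = 18/17
E[X²] = (7/17)·36 + (2/17)·25 + (6/17)·36 + (2/17)·49 = 616/17
Var(X) = 616/17 − (18/17)² = 10148/289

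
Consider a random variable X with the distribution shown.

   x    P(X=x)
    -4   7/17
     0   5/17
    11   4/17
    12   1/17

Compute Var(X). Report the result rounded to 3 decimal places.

40.817

E[X] = (7/17)·(-4) + (5/17)·0 + (4/17)·11 + (1/17)·12 = 28/17
E[X²] = (7/17)·16 + (5/17)·0 + (4/17)·121 + (1/17)·144 = 740/17
Var(X) = 740/17 − (28/17)² = 11796/289 ≈ 40.817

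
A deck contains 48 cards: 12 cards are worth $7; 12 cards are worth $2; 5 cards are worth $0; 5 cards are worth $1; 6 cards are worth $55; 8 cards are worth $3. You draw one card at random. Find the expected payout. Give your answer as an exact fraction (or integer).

467/48 dollars

E[payout] = (12/48)·7 + (12/48)·2 + (5/48)·0 + (5/48)·1 + (6/48)·55 + (8/48)·3 = 467/48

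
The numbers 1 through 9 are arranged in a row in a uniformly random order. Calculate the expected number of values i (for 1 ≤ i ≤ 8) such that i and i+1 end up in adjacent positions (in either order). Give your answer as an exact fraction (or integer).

For each i ∈ {1,…,8}, let Xᵢ = 1 if i and i+1 are adjacent. P(Xᵢ=1) = 2·(9−1)!/9! = 2/9.
By linearity, E[ΣXᵢ] = (8)·(2/9) = 16/9.

16/9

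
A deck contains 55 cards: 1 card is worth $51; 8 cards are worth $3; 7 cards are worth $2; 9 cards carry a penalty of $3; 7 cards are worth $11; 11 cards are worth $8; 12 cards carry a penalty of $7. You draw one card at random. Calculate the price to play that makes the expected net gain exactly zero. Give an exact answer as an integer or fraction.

E[payout] = (1/55)·51 + (8/55)·3 + (7/55)·2 + (9/55)·(-3) + (7/55)·11 + (11/55)·8 + (12/55)·(-7) = 13/5
Fair fee = E[payout] = 13/5

13/5 dollars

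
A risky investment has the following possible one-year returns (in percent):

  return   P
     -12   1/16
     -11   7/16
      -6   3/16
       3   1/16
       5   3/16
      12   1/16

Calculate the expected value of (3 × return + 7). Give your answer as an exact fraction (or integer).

E[3x+7] = (1/16)·(-29) + (7/16)·(-26) + (3/16)·(-11) + (1/16)·16 + (3/16)·22 + (1/16)·43
     = -119/16

-119/16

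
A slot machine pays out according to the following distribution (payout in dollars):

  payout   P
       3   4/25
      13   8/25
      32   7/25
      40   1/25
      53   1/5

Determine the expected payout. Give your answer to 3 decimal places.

$25.800

E[X] = (4/25)·3 + (8/25)·13 + (7/25)·32 + (1/25)·40 + (1/5)·53
     = 129/5 ≈ 25.800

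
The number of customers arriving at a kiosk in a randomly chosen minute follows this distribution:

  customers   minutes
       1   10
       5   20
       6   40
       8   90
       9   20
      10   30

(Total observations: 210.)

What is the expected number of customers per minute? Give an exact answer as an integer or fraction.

155/21

Total = 210, so P(customers=1) = 10/210, etc.
E[X] = (1/21)·1 + (2/21)·5 + (4/21)·6 + (3/7)·8 + (2/21)·9 + (1/7)·10
     = 155/21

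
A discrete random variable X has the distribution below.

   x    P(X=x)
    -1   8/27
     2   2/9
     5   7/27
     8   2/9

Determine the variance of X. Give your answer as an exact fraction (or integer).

E[X] = (8/27)·(-1) + (2/9)·2 + (7/27)·5 + (2/9)·8 = 29/9
E[X²] = (8/27)·1 + (2/9)·4 + (7/27)·25 + (2/9)·64 = 197/9
Var(X) = 197/9 − (29/9)² = 932/81

932/81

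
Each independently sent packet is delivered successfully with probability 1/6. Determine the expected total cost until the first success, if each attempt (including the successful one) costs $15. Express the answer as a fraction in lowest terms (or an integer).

E[#attempts] = 1/p = 6; E[cost] = 15·6 = 90.

$90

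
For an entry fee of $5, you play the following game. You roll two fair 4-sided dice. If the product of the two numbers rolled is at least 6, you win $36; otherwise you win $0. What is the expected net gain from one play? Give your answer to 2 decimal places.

$13.00

E[payout] = (1/2)·0 + (1/2)·36 = 18
Expected profit = 18 − 5 = 13 ≈ $13.00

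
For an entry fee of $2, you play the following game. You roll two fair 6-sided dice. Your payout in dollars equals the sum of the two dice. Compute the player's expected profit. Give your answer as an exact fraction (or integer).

Distribution of the sum of the two dice: 2 w.p. 1/36, 3 w.p. 1/18, 4 w.p. 1/12, 5 w.p. 1/9, 6 w.p. 5/36, 7 w.p. 1/6, …
E[payout] = (1/36)·2 + (1/18)·3 + (1/12)·4 + (1/9)·5 + (5/36)·6 + (1/6)·7 + (5/36)·8 + (1/9)·9 + (1/12)·10 + (1/18)·11 + (1/36)·12 = 7
Expected profit = 7 − 2 = 5

$5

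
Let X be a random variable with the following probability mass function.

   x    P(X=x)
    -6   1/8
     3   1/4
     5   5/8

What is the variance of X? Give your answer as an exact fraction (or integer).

E[X] = (1/8)·(-6) + (1/4)·3 + (5/8)·5 = 25/8
E[X²] = (1/8)·36 + (1/4)·9 + (5/8)·25 = 179/8
Var(X) = 179/8 − (25/8)² = 807/64

807/64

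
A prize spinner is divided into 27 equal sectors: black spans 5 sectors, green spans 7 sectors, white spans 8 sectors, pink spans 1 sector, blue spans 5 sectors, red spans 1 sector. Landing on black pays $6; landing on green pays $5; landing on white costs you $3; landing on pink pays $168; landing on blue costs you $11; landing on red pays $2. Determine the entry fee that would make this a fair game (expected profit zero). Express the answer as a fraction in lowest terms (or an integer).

52/9 dollars

E[payout] = (5/27)·6 + (7/27)·5 + (8/27)·(-3) + (1/27)·168 + (5/27)·(-11) + (1/27)·2 = 52/9
Fair fee = E[payout] = 52/9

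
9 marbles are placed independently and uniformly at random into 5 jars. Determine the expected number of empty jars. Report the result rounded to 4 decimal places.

0.6711

Let Xⱼ=1 if jar j is empty. P(Xⱼ=1) = ((5-1)/5)^9 = 262144/1953125.
By linearity, E[#empty] = 5·262144/1953125 = 262144/390625.
≈ 0.6711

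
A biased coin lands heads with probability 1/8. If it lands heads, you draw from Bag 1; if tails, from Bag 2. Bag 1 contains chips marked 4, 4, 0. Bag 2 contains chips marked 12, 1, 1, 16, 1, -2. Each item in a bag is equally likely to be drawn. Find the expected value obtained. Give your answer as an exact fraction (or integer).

73/16

E[X | Bag 1] = (4 + 4 + 0)/3 = 8/3
E[X | Bag 2] = (12 + 1 + 1 + 16 + 1 − 2)/6 = 29/6
E[X] = (1/8)·8/3 + (7/8)·29/6 = 73/16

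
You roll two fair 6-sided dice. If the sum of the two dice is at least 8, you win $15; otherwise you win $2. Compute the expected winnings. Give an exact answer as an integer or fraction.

89/12 dollars

E[payout] = (7/12)·2 + (5/12)·15 = 89/12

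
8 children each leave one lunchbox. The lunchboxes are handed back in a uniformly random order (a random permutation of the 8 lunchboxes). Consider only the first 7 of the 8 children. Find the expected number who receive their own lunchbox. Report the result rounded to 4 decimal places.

0.8750

Let Xᵢ = 1 if person i gets their own lunchbox. For each i, P(Xᵢ=1) = 1/8.
By linearity of expectation, E[X₁+…+X_7] = 7·(1/8) = 7/8.
≈ 0.8750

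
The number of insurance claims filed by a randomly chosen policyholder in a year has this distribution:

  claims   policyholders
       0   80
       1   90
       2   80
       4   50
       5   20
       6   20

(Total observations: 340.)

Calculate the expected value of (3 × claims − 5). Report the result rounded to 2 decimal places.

Total = 340, so P(claims=0) = 80/340, etc.
E[3x-5] = (4/17)·(-5) + (9/34)·(-2) + (4/17)·1 + (5/34)·7 + (1/17)·10 + (1/17)·13
     = 31/34 ≈ 0.91

0.91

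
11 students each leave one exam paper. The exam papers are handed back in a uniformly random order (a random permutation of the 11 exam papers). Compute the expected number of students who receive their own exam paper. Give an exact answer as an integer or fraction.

1

Let Xᵢ = 1 if person i gets their own exam paper. For each i, P(Xᵢ=1) = 1/11.
By linearity of expectation, E[X₁+…+X_11] = 11·(1/11) = 1.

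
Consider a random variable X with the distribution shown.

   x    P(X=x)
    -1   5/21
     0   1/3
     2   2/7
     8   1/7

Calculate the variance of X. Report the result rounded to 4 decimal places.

8.3447

E[X] = (5/21)·(-1) + (1/3)·0 + (2/7)·2 + (1/7)·8 = 31/21
E[X²] = (5/21)·1 + (1/3)·0 + (2/7)·4 + (1/7)·64 = 221/21
Var(X) = 221/21 − (31/21)² = 3680/441 ≈ 8.3447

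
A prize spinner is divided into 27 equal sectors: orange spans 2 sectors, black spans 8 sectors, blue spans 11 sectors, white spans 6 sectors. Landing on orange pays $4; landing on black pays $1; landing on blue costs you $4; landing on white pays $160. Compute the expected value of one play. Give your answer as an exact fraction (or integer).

932/27 dollars

E[payout] = (2/27)·4 + (8/27)·1 + (11/27)·(-4) + (6/27)·160 = 932/27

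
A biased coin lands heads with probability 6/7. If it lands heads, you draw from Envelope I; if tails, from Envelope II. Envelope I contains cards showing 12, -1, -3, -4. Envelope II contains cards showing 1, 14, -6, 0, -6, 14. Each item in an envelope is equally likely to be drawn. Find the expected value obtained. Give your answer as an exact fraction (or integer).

E[X | Envelope I] = (12 − 1 − 3 − 4)/4 = 1
E[X | Envelope II] = (1 + 14 − 6 + 0 − 6 + 14)/6 = 17/6
E[X] = (6/7)·1 + (1/7)·17/6 = 53/42

53/42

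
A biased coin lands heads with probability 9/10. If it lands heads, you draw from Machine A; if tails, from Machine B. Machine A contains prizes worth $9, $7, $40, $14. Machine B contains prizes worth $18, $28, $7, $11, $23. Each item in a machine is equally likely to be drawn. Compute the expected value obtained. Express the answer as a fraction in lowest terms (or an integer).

E[X | Machine A] = (9 + 7 + 40 + 14)/4 = 35/2
E[X | Machine B] = (18 + 28 + 7 + 11 + 23)/5 = 87/5
E[X] = (9/10)·35/2 + (1/10)·87/5 = 1749/100

1749/100 dollars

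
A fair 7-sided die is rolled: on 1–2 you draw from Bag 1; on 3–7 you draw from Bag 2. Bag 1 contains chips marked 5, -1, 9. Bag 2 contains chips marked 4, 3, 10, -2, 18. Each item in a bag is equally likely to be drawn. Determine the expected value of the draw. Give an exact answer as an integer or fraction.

125/21

E[X | Bag 1] = (5 − 1 + 9)/3 = 13/3
E[X | Bag 2] = (4 + 3 + 10 − 2 + 18)/5 = 33/5
E[X] = (2/7)·13/3 + (5/7)·33/5 = 125/21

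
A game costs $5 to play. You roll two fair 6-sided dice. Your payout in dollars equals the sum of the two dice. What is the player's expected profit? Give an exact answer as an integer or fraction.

Distribution of the sum of the two dice: 2 w.p. 1/36, 3 w.p. 1/18, 4 w.p. 1/12, 5 w.p. 1/9, 6 w.p. 5/36, 7 w.p. 1/6, …
E[payout] = (1/36)·2 + (1/18)·3 + (1/12)·4 + (1/9)·5 + (5/36)·6 + (1/6)·7 + (5/36)·8 + (1/9)·9 + (1/12)·10 + (1/18)·11 + (1/36)·12 = 7
Expected profit = 7 − 5 = 2

$2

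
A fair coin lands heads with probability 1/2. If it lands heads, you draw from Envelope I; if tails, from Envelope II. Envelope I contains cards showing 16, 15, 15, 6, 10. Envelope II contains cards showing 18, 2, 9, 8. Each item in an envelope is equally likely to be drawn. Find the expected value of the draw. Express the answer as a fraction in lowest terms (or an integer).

E[X | Envelope I] = (16 + 15 + 15 + 6 + 10)/5 = 62/5
E[X | Envelope II] = (18 + 2 + 9 + 8)/4 = 37/4
E[X] = (1/2)·62/5 + (1/2)·37/4 = 433/40

433/40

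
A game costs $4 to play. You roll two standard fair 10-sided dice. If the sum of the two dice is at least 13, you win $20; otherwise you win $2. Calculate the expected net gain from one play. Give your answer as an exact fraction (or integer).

E[payout] = (16/25)·2 + (9/25)·20 = 212/25
Expected profit = 212/25 − 4 = 112/25

112/25 dollars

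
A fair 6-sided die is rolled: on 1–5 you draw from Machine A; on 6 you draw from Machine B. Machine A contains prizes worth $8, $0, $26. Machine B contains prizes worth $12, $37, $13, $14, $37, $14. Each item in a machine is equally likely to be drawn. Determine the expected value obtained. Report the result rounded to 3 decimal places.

$12.972

E[X | Machine A] = (8 + 0 + 26)/3 = 34/3
E[X | Machine B] = (12 + 37 + 13 + 14 + 37 + 14)/6 = 127/6
E[X] = (5/6)·34/3 + (1/6)·127/6 = 467/36 ≈ 12.972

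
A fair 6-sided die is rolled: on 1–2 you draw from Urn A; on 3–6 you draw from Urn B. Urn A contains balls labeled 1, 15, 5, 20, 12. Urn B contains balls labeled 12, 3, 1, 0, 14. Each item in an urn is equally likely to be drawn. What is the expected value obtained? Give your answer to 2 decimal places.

E[X | Urn A] = (1 + 15 + 5 + 20 + 12)/5 = 53/5
E[X | Urn B] = (12 + 3 + 1 + 0 + 14)/5 = 6
E[X] = (1/3)·53/5 + (2/3)·6 = 113/15 ≈ 7.53

7.53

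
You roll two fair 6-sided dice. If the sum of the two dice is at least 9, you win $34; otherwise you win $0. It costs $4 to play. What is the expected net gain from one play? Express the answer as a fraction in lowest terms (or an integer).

E[payout] = (13/18)·0 + (5/18)·34 = 85/9
Expected profit = 85/9 − 4 = 49/9

49/9 dollars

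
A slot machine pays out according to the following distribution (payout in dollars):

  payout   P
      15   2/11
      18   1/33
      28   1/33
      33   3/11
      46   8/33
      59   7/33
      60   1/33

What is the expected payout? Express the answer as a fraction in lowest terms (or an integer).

E[X] = (2/11)·15 + (1/33)·18 + (1/33)·28 + (3/11)·33 + (8/33)·46 + (7/33)·59 + (1/33)·60
     = 1274/33

1274/33 dollars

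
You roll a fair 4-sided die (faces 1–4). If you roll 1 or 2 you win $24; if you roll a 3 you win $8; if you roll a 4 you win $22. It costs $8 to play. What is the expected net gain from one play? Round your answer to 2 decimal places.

E[payout] = (1/4)·8 + (1/4)·22 + (1/2)·24 = 39/2
Expected profit = 39/2 − 8 = 23/2 ≈ $11.50

$11.50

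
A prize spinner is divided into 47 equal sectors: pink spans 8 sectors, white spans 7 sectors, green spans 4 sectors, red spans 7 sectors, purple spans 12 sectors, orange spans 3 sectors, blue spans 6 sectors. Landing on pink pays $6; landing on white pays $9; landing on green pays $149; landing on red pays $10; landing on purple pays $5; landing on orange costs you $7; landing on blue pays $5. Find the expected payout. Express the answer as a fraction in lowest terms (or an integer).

E[payout] = (8/47)·6 + (7/47)·9 + (4/47)·149 + (7/47)·10 + (12/47)·5 + (3/47)·(-7) + (6/47)·5 = 18

$18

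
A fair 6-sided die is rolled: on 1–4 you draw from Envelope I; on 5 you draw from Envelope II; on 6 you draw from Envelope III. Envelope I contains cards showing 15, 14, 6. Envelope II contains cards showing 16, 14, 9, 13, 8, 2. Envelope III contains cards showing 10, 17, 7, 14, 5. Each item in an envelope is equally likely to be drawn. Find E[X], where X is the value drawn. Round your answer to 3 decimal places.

E[X | Envelope I] = (15 + 14 + 6)/3 = 35/3
E[X | Envelope II] = (16 + 14 + 9 + 13 + 8 + 2)/6 = 31/3
E[X | Envelope III] = (10 + 17 + 7 + 14 + 5)/5 = 53/5
E[X] = (2/3)·35/3 + (1/6)·31/3 + (1/6)·53/5 = 169/15 ≈ 11.267

11.267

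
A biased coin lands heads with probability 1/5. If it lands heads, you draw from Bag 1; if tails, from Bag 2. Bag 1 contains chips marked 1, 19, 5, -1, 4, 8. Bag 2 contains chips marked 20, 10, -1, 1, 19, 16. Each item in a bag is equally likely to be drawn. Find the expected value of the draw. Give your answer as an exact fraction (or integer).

148/15

E[X | Bag 1] = (1 + 19 + 5 − 1 + 4 + 8)/6 = 6
E[X | Bag 2] = (20 + 10 − 1 + 1 + 19 + 16)/6 = 65/6
E[X] = (1/5)·6 + (4/5)·65/6 = 148/15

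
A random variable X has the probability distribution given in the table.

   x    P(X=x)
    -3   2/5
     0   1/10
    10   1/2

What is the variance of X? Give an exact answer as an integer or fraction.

E[X] = (2/5)·(-3) + (1/10)·0 + (1/2)·10 = 19/5
E[X²] = (2/5)·9 + (1/10)·0 + (1/2)·100 = 268/5
Var(X) = 268/5 − (19/5)² = 979/25

979/25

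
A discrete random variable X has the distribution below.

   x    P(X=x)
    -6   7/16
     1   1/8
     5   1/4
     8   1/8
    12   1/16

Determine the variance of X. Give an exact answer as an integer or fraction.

311/8

E[X] = (7/16)·(-6) + (1/8)·1 + (1/4)·5 + (1/8)·8 + (1/16)·12 = 1/2
E[X²] = (7/16)·36 + (1/8)·1 + (1/4)·25 + (1/8)·64 + (1/16)·144 = 313/8
Var(X) = 313/8 − (1/2)² = 311/8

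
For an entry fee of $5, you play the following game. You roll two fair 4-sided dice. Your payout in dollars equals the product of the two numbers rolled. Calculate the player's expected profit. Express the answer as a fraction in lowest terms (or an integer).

5/4 dollars

Distribution of the product of the two numbers rolled: 1 w.p. 1/16, 2 w.p. 1/8, 3 w.p. 1/8, 4 w.p. 3/16, 6 w.p. 1/8, 8 w.p. 1/8, …
E[payout] = (1/16)·1 + (1/8)·2 + (1/8)·3 + (3/16)·4 + (1/8)·6 + (1/8)·8 + (1/16)·9 + (1/8)·12 + (1/16)·16 = 25/4
Expected profit = 25/4 − 5 = 5/4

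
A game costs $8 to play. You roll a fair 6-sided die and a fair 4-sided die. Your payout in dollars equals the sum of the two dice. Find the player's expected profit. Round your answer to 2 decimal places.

Distribution of the sum of the two dice: 2 w.p. 1/24, 3 w.p. 1/12, 4 w.p. 1/8, 5 w.p. 1/6, 6 w.p. 1/6, 7 w.p. 1/6, …
E[payout] = (1/24)·2 + (1/12)·3 + (1/8)·4 + (1/6)·5 + (1/6)·6 + (1/6)·7 + (1/8)·8 + (1/12)·9 + (1/24)·10 = 6
Expected profit = 6 − 8 = -2 ≈ -$2.00

-$2.00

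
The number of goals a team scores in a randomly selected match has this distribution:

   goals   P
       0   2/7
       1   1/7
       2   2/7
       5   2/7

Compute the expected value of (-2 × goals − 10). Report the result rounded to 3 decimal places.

E[-2x-10] = (2/7)·(-10) + (1/7)·(-12) + (2/7)·(-14) + (2/7)·(-20)
     = -100/7 ≈ -14.286

-14.286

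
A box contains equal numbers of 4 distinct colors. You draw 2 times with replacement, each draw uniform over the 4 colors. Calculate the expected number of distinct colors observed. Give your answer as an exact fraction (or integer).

Let Xⱼ=1 if type j appears at least once. P(Xⱼ=1) = 1 − ((4−1)/4)^2 = 7/16.
E[#distinct] = 4·7/16 = 7/4.

7/4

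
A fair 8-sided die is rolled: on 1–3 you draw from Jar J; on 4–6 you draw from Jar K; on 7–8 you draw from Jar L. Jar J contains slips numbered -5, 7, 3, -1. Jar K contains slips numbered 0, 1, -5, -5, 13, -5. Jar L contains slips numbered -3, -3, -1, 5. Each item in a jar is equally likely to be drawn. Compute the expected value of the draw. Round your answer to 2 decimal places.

0.19

E[X | Jar J] = (-5 + 7 + 3 − 1)/4 = 1
E[X | Jar K] = (0 + 1 − 5 − 5 + 13 − 5)/6 = -1/6
E[X | Jar L] = (-3 − 3 − 1 + 5)/4 = -1/2
E[X] = (3/8)·1 + (3/8)·(-1/6) + (1/4)·(-1/2) = 3/16 ≈ 0.19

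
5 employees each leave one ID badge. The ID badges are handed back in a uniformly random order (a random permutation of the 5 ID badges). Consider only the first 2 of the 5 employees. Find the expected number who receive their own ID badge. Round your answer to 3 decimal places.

Let Xᵢ = 1 if person i gets their own ID badge. For each i, P(Xᵢ=1) = 1/5.
By linearity of expectation, E[X₁+…+X_2] = 2·(1/5) = 2/5.
≈ 0.400

0.400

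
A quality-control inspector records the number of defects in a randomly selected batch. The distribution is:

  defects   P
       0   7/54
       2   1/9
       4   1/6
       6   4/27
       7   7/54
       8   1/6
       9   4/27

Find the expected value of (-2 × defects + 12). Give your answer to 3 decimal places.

E[-2x+12] = (7/54)·12 + (1/9)·8 + (1/6)·4 + (4/27)·0 + (7/54)·(-2) + (1/6)·(-4) + (4/27)·(-6)
     = 35/27 ≈ 1.296

1.296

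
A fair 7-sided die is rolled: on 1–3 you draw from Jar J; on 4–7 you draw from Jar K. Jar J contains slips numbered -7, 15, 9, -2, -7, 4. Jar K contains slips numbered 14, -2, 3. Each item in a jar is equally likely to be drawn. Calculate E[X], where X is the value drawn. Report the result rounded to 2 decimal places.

E[X | Jar J] = (-7 + 15 + 9 − 2 − 7 + 4)/6 = 2
E[X | Jar K] = (14 − 2 + 3)/3 = 5
E[X] = (3/7)·2 + (4/7)·5 = 26/7 ≈ 3.71

3.71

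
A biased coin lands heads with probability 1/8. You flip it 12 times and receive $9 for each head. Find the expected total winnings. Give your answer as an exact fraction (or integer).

E[#heads] = 12·1/8 = 3/2 (linearity over flips).
E[winnings] = 9·3/2 = 27/2.

27/2 dollars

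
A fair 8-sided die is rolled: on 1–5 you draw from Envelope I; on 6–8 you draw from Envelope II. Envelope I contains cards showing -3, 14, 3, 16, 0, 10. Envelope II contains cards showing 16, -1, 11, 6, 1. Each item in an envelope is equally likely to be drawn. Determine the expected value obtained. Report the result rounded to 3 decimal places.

E[X | Envelope I] = (-3 + 14 + 3 + 16 + 0 + 10)/6 = 20/3
E[X | Envelope II] = (16 − 1 + 11 + 6 + 1)/5 = 33/5
E[X] = (5/8)·20/3 + (3/8)·33/5 = 797/120 ≈ 6.642

6.642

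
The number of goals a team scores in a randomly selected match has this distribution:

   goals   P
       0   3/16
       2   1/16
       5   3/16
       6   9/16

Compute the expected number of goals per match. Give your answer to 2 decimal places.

E[X] = (3/16)·0 + (1/16)·2 + (3/16)·5 + (9/16)·6
     = 71/16 ≈ 4.44

4.44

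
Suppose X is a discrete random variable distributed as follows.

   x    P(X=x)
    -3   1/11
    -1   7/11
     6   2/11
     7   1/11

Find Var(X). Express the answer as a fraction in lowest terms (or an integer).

1426/121

E[X] = (1/11)·(-3) + (7/11)·(-1) + (2/11)·6 + (1/11)·7 = 9/11
E[X²] = (1/11)·9 + (7/11)·1 + (2/11)·36 + (1/11)·49 = 137/11
Var(X) = 137/11 − (9/11)² = 1426/121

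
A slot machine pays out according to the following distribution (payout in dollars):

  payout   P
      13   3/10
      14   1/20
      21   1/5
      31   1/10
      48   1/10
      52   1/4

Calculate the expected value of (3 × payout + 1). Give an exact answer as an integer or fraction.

901/10

E[3x+1] = (3/10)·40 + (1/20)·43 + (1/5)·64 + (1/10)·94 + (1/10)·145 + (1/4)·157
     = 901/10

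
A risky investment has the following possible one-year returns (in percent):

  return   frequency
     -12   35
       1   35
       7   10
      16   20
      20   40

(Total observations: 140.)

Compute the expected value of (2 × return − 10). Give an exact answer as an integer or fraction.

3/2

Total = 140, so P(return=-12) = 35/140, etc.
E[2x-10] = (1/4)·(-34) + (1/4)·(-8) + (1/14)·4 + (1/7)·22 + (2/7)·30
     = 3/2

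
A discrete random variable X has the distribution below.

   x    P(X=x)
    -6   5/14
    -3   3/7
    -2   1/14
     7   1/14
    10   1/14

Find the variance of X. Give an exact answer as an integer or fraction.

E[X] = (5/14)·(-6) + (3/7)·(-3) + (1/14)·(-2) + (1/14)·7 + (1/14)·10 = -33/14
E[X²] = (5/14)·36 + (3/7)·9 + (1/14)·4 + (1/14)·49 + (1/14)·100 = 387/14
Var(X) = 387/14 − (-33/14)² = 4329/196

4329/196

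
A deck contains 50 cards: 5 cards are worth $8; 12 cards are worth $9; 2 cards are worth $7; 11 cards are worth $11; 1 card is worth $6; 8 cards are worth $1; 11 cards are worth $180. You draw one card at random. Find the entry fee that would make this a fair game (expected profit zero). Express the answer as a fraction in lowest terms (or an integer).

2277/50 dollars

E[payout] = (5/50)·8 + (12/50)·9 + (2/50)·7 + (11/50)·11 + (1/50)·6 + (8/50)·1 + (11/50)·180 = 2277/50
Fair fee = E[payout] = 2277/50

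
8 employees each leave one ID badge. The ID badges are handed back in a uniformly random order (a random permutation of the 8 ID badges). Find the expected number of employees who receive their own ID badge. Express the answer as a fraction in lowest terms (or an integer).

1

Let Xᵢ = 1 if person i gets their own ID badge. For each i, P(Xᵢ=1) = 1/8.
By linearity of expectation, E[X₁+…+X_8] = 8·(1/8) = 1.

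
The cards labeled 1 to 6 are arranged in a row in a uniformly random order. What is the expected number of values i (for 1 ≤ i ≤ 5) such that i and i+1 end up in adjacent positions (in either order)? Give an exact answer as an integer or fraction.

For each i ∈ {1,…,5}, let Xᵢ = 1 if i and i+1 are adjacent. P(Xᵢ=1) = 2·(6−1)!/6! = 2/6.
By linearity, E[ΣXᵢ] = (5)·(2/6) = 5/3.

5/3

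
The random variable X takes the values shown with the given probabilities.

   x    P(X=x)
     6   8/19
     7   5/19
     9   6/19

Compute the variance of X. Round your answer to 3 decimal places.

1.640

E[X] = (8/19)·6 + (5/19)·7 + (6/19)·9 = 137/19
E[X²] = (8/19)·36 + (5/19)·49 + (6/19)·81 = 1019/19
Var(X) = 1019/19 − (137/19)² = 592/361 ≈ 1.640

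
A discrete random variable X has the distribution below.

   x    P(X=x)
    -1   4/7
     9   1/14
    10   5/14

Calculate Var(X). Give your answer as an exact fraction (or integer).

E[X] = (4/7)·(-1) + (1/14)·9 + (5/14)·10 = 51/14
E[X²] = (4/7)·1 + (1/14)·81 + (5/14)·100 = 589/14
Var(X) = 589/14 − (51/14)² = 5645/196

5645/196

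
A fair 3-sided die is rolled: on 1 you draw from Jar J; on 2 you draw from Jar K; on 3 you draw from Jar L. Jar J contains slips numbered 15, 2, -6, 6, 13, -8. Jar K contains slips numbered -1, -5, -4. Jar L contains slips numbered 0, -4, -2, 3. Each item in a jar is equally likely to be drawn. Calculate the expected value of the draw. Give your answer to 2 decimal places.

-0.14

E[X | Jar J] = (15 + 2 − 6 + 6 + 13 − 8)/6 = 11/3
E[X | Jar K] = (-1 − 5 − 4)/3 = -10/3
E[X | Jar L] = (0 − 4 − 2 + 3)/4 = -3/4
E[X] = (1/3)·11/3 + (1/3)·(-10/3) + (1/3)·(-3/4) = -5/36 ≈ -0.14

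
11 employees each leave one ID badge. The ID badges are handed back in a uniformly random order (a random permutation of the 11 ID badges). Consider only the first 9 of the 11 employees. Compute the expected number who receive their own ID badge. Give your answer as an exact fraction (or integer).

9/11

Let Xᵢ = 1 if person i gets their own ID badge. For each i, P(Xᵢ=1) = 1/11.
By linearity of expectation, E[X₁+…+X_9] = 9·(1/11) = 9/11.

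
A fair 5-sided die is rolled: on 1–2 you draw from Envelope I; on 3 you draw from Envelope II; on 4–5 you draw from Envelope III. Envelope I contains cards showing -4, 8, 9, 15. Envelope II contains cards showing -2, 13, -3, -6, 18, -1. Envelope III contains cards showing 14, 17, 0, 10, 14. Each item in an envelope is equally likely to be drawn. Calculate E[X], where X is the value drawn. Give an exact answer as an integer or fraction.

47/6

E[X | Envelope I] = (-4 + 8 + 9 + 15)/4 = 7
E[X | Envelope II] = (-2 + 13 − 3 − 6 + 18 − 1)/6 = 19/6
E[X | Envelope III] = (14 + 17 + 0 + 10 + 14)/5 = 11
E[X] = (2/5)·7 + (1/5)·19/6 + (2/5)·11 = 47/6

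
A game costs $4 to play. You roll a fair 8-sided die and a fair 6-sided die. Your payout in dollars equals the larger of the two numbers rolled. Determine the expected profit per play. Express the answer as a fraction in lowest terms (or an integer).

59/48 dollars

Distribution of the larger of the two numbers rolled: 1 w.p. 1/48, 2 w.p. 1/16, 3 w.p. 5/48, 4 w.p. 7/48, 5 w.p. 3/16, 6 w.p. 11/48, …
E[payout] = (1/48)·1 + (1/16)·2 + (5/48)·3 + (7/48)·4 + (3/16)·5 + (11/48)·6 + (1/8)·7 + (1/8)·8 = 251/48
Expected profit = 251/48 − 4 = 59/48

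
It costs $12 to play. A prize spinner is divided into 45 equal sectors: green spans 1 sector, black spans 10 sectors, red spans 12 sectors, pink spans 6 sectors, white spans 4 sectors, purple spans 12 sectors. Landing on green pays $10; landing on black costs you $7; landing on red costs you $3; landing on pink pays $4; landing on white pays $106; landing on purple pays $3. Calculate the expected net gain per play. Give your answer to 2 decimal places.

E[payout] = (1/45)·10 + (10/45)·(-7) + (12/45)·(-3) + (6/45)·4 + (4/45)·106 + (12/45)·3 = 388/45
Expected profit = 388/45 − 12 = -152/45 ≈ -$3.38

-$3.38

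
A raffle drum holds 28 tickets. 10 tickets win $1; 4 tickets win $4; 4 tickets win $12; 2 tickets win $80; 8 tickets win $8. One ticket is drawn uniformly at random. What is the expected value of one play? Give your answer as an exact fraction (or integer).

149/14 dollars

E[payout] = (10/28)·1 + (4/28)·4 + (4/28)·12 + (2/28)·80 + (8/28)·8 = 149/14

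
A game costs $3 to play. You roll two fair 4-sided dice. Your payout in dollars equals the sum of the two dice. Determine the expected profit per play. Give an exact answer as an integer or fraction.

Distribution of the sum of the two dice: 2 w.p. 1/16, 3 w.p. 1/8, 4 w.p. 3/16, 5 w.p. 1/4, 6 w.p. 3/16, 7 w.p. 1/8, …
E[payout] = (1/16)·2 + (1/8)·3 + (3/16)·4 + (1/4)·5 + (3/16)·6 + (1/8)·7 + (1/16)·8 = 5
Expected profit = 5 − 3 = 2

$2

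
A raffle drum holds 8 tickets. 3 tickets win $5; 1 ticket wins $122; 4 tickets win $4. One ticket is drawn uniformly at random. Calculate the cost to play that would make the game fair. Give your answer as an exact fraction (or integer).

153/8 dollars

E[payout] = (3/8)·5 + (1/8)·122 + (4/8)·4 = 153/8
Fair fee = E[payout] = 153/8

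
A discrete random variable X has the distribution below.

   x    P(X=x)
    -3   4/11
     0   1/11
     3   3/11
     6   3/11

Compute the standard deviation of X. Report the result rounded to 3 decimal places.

E[X] = 15/11, E[X²] = 171/11
Var(X) = E[X²] − (E[X])² = 171/11 − 225/121 = 1656/121
SD(X) = √(1656/121) ≈ 3.699

3.699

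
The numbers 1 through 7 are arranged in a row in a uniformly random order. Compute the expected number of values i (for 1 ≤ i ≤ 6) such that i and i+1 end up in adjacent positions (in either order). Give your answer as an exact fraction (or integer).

For each i ∈ {1,…,6}, let Xᵢ = 1 if i and i+1 are adjacent. P(Xᵢ=1) = 2·(7−1)!/7! = 2/7.
By linearity, E[ΣXᵢ] = (6)·(2/7) = 12/7.

12/7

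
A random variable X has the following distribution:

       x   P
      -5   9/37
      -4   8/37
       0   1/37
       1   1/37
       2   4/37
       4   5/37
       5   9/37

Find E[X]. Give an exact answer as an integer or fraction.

-3/37

E[X] = (9/37)·(-5) + (8/37)·(-4) + (1/37)·0 + (1/37)·1 + (4/37)·2 + (5/37)·4 + (9/37)·5
     = -3/37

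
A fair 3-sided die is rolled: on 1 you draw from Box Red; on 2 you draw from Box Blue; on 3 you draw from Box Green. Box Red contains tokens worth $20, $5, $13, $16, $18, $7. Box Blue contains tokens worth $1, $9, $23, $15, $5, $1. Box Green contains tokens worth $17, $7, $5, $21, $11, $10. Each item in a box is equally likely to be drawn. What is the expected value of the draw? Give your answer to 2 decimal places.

E[X | Box Red] = (20 + 5 + 13 + 16 + 18 + 7)/6 = 79/6
E[X | Box Blue] = (1 + 9 + 23 + 15 + 5 + 1)/6 = 9
E[X | Box Green] = (17 + 7 + 5 + 21 + 11 + 10)/6 = 71/6
E[X] = (1/3)·79/6 + (1/3)·9 + (1/3)·71/6 = 34/3 ≈ 11.33

$11.33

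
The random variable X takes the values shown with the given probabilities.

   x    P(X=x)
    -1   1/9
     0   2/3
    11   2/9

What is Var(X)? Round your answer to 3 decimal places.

21.556

E[X] = (1/9)·(-1) + (2/3)·0 + (2/9)·11 = 7/3
E[X²] = (1/9)·1 + (2/3)·0 + (2/9)·121 = 27
Var(X) = 27 − (7/3)² = 194/9 ≈ 21.556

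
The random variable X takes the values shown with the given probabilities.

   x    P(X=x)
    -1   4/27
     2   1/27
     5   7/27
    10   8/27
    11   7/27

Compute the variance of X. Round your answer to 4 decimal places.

E[X] = (4/27)·(-1) + (1/27)·2 + (7/27)·5 + (8/27)·10 + (7/27)·11 = 190/27
E[X²] = (4/27)·1 + (1/27)·4 + (7/27)·25 + (8/27)·100 + (7/27)·121 = 610/9
Var(X) = 610/9 − (190/27)² = 13310/729 ≈ 18.2579

18.2579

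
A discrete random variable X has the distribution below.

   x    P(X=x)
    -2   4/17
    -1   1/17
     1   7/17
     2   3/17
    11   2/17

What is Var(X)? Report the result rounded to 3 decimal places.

14.014

E[X] = (4/17)·(-2) + (1/17)·(-1) + (7/17)·1 + (3/17)·2 + (2/17)·11 = 26/17
E[X²] = (4/17)·4 + (1/17)·1 + (7/17)·1 + (3/17)·4 + (2/17)·121 = 278/17
Var(X) = 278/17 − (26/17)² = 4050/289 ≈ 14.014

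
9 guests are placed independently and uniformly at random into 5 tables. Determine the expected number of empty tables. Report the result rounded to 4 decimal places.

0.6711

Let Xⱼ=1 if table j is empty. P(Xⱼ=1) = ((5-1)/5)^9 = 262144/1953125.
By linearity, E[#empty] = 5·262144/1953125 = 262144/390625.
≈ 0.6711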